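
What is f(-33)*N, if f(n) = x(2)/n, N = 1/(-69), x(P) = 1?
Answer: 1/2277 ≈ 0.00043917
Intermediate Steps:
N = -1/69 ≈ -0.014493
f(n) = 1/n
f(-33)*N = -1/69/(-33) = -1/33*(-1/69) = 1/2277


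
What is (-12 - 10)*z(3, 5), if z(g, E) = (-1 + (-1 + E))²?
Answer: -198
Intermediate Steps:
z(g, E) = (-2 + E)²
(-12 - 10)*z(3, 5) = (-12 - 10)*(-2 + 5)² = -22*3² = -22*9 = -198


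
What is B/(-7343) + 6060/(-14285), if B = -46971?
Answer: 125296431/20978951 ≈ 5.9725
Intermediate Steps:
B/(-7343) + 6060/(-14285) = -46971/(-7343) + 6060/(-14285) = -46971*(-1/7343) + 6060*(-1/14285) = 46971/7343 - 1212/2857 = 125296431/20978951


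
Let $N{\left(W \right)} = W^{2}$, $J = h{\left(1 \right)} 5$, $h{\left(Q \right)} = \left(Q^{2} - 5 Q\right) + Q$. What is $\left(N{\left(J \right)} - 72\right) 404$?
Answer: $61812$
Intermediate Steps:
$h{\left(Q \right)} = Q^{2} - 4 Q$
$J = -15$ ($J = 1 \left(-4 + 1\right) 5 = 1 \left(-3\right) 5 = \left(-3\right) 5 = -15$)
$\left(N{\left(J \right)} - 72\right) 404 = \left(\left(-15\right)^{2} - 72\right) 404 = \left(225 - 72\right) 404 = 153 \cdot 404 = 61812$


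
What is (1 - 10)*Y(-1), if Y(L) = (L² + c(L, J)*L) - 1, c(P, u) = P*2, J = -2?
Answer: -18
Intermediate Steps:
c(P, u) = 2*P
Y(L) = -1 + 3*L² (Y(L) = (L² + (2*L)*L) - 1 = (L² + 2*L²) - 1 = 3*L² - 1 = -1 + 3*L²)
(1 - 10)*Y(-1) = (1 - 10)*(-1 + 3*(-1)²) = -9*(-1 + 3*1) = -9*(-1 + 3) = -9*2 = -18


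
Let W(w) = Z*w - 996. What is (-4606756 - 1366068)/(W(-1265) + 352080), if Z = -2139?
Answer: -5972824/3056919 ≈ -1.9539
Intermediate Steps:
W(w) = -996 - 2139*w (W(w) = -2139*w - 996 = -996 - 2139*w)
(-4606756 - 1366068)/(W(-1265) + 352080) = (-4606756 - 1366068)/((-996 - 2139*(-1265)) + 352080) = -5972824/((-996 + 2705835) + 352080) = -5972824/(2704839 + 352080) = -5972824/3056919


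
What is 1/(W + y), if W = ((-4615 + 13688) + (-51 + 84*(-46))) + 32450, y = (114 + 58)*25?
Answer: 1/41908 ≈ 2.3862e-5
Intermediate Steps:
y = 4300 (y = 172*25 = 4300)
W = 37608 (W = (9073 + (-51 - 3864)) + 32450 = (9073 - 3915) + 32450 = 5158 + 32450 = 37608)
1/(W + y) = 1/(37608 + 4300) = 1/41908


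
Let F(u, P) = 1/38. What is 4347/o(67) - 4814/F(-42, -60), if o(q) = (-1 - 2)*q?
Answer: -12257893/67 ≈ -1.8295e+5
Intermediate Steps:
o(q) = -3*q
F(u, P) = 1/38
4347/o(67) - 4814/F(-42, -60) = 4347/((-3*67)) - 4814/1/38 = 4347/(-201) - 4814*38 = 4347*(-1/201) - 182932 = -1449/67 - 182932 = -12257893/67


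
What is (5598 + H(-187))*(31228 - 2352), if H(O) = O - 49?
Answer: 154833112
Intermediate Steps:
H(O) = -49 + O
(5598 + H(-187))*(31228 - 2352) = (5598 + (-49 - 187))*(31228 - 2352) = (5598 - 236)*28876 = 5362*28876 = 154833112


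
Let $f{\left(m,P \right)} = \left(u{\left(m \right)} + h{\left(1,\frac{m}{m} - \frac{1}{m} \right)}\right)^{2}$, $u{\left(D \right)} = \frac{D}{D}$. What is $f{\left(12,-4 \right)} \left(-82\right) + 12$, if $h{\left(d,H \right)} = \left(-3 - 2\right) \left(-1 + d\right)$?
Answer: $-70$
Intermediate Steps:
$h{\left(d,H \right)} = 5 - 5 d$ ($h{\left(d,H \right)} = - 5 \left(-1 + d\right) = 5 - 5 d$)
$u{\left(D \right)} = 1$
$f{\left(m,P \right)} = 1$ ($f{\left(m,P \right)} = \left(1 + \left(5 - 5\right)\right)^{2} = \left(1 + 0\right)^{2} = 1^{2} = 1$)
$f{\left(12,-4 \right)} \left(-82\right) + 12 = 1 \left(-82\right) + 12 = -82 + 12 = -70$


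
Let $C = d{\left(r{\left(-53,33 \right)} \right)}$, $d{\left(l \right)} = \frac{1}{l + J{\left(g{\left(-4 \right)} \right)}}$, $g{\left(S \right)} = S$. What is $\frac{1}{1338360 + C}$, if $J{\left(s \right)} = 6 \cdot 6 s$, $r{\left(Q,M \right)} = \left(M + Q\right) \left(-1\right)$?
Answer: $\frac{124}{165956639} \approx 7.4718 \cdot 10^{-7}$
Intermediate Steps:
$r{\left(Q,M \right)} = - M - Q$
$J{\left(s \right)} = 36 s$
$d{\left(l \right)} = \frac{1}{-144 + l}$ ($d{\left(l \right)} = \frac{1}{l + 36 \left(-4\right)} = \frac{1}{l - 144} = \frac{1}{-144 + l}$)
$C = - \frac{1}{124}$ ($C = \frac{1}{-144 - -20} = \frac{1}{-144 + \left(-33 + 53\right)} = \frac{1}{-144 + 20} = \frac{1}{-124} = - \frac{1}{124} \approx -0.0080645$)
$\frac{1}{1338360 + C} = \frac{1}{1338360 - \frac{1}{124}} = \frac{1}{\frac{165956639}{124}} = \frac{124}{165956639}$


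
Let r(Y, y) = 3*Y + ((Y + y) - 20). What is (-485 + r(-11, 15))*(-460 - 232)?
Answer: 369528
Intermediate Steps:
r(Y, y) = -20 + y + 4*Y (r(Y, y) = 3*Y + (-20 + Y + y) = -20 + y + 4*Y)
(-485 + r(-11, 15))*(-460 - 232) = (-485 + (-20 + 15 + 4*(-11)))*(-460 - 232) = (-485 + (-20 + 15 - 44))*(-692) = (-485 - 49)*(-692) = -534*(-692) = 369528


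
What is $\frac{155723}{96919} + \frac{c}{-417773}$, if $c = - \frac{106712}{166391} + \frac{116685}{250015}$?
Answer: $\frac{541276455643592365178}{336879967361562422951} \approx 1.6067$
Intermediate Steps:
$c = - \frac{1452853369}{8320049173}$ ($c = \left(-106712\right) \frac{1}{166391} + 116685 \cdot \frac{1}{250015} = - \frac{106712}{166391} + \frac{23337}{50003} = - \frac{1452853369}{8320049173} \approx -0.17462$)
$\frac{155723}{96919} + \frac{c}{-417773} = \frac{155723}{96919} - \frac{1452853369}{8320049173 \left(-417773\right)} = 155723 \cdot \frac{1}{96919} - - \frac{1452853369}{3475891903151729} = \frac{155723}{96919} + \frac{1452853369}{3475891903151729} = \frac{541276455643592365178}{336879967361562422951}$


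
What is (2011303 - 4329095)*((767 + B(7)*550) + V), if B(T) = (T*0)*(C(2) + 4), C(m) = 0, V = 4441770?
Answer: -10296876718304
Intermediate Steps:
B(T) = 0 (B(T) = (T*0)*(0 + 4) = 0*4 = 0)
(2011303 - 4329095)*((767 + B(7)*550) + V) = (2011303 - 4329095)*((767 + 0*550) + 4441770) = -2317792*((767 + 0) + 4441770) = -2317792*(767 + 4441770) = -2317792*4442537 = -10296876718304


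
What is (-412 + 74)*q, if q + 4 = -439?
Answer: 149734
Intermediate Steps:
q = -443 (q = -4 - 439 = -443)
(-412 + 74)*q = (-412 + 74)*(-443) = -338*(-443) = 149734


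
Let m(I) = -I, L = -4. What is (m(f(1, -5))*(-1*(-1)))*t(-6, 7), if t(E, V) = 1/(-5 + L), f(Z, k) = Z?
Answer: 1/9 ≈ 0.11111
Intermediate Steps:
t(E, V) = -1/9 (t(E, V) = 1/(-5 - 4) = 1/(-9) = -1/9)
(m(f(1, -5))*(-1*(-1)))*t(-6, 7) = ((-1*1)*(-1*(-1)))*(-1/9) = -1*1*(-1/9) = -1*(-1/9) = 1/9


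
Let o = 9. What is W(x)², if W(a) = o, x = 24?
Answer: 81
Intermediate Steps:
W(a) = 9
W(x)² = 9² = 81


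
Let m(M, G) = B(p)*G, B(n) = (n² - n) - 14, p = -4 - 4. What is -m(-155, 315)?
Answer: -18270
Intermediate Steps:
p = -8
B(n) = -14 + n² - n
m(M, G) = 58*G (m(M, G) = (-14 + (-8)² - 1*(-8))*G = (-14 + 64 + 8)*G = 58*G)
-m(-155, 315) = -58*315 = -1*18270 = -18270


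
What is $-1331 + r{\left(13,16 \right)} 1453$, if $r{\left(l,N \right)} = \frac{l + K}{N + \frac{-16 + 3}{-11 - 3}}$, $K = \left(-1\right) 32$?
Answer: $- \frac{701945}{237} \approx -2961.8$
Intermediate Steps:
$K = -32$
$r{\left(l,N \right)} = \frac{-32 + l}{\frac{13}{14} + N}$ ($r{\left(l,N \right)} = \frac{l - 32}{N + \frac{-16 + 3}{-11 - 3}} = \frac{-32 + l}{N - \frac{13}{-14}} = \frac{-32 + l}{N - - \frac{13}{14}} = \frac{-32 + l}{N + \frac{13}{14}} = \frac{-32 + l}{\frac{13}{14} + N}$)
$-1331 + r{\left(13,16 \right)} 1453 = -1331 + \frac{14 \left(-32 + 13\right)}{13 + 14 \cdot 16} \cdot 1453 = -1331 + 14 \frac{1}{13 + 224} \left(-19\right) 1453 = -1331 + 14 \cdot \frac{1}{237} \left(-19\right) 1453 = -1331 - \frac{386498}{237} = - \frac{701945}{237}$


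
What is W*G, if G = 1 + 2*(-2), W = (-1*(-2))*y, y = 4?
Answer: -24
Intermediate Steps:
W = 8 (W = -1*(-2)*4 = 2*4 = 8)
G = -3 (G = 1 - 4 = -3)
W*G = 8*(-3) = -24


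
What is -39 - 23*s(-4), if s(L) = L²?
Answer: -407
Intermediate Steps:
-39 - 23*s(-4) = -39 - 23*(-4)² = -39 - 23*16 = -39 - 368 = -407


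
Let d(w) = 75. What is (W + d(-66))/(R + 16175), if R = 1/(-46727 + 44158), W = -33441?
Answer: -42858627/20776787 ≈ -2.0628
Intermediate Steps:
R = -1/2569 (R = 1/(-2569) = -1/2569 ≈ -0.00038926)
(W + d(-66))/(R + 16175) = (-33441 + 75)/(-1/2569 + 16175) = -33366/41553574/2569 = -33366*2569/41553574 = -42858627/20776787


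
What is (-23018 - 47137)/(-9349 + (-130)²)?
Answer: -7795/839 ≈ -9.2908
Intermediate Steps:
(-23018 - 47137)/(-9349 + (-130)²) = -70155/(-9349 + 16900) = -70155/7551 = -70155*1/7551 = -7795/839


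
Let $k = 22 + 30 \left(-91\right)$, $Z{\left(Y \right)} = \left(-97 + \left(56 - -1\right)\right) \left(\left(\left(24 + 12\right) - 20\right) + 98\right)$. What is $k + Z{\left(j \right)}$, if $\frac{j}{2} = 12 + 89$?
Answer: $-7268$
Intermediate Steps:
$j = 202$ ($j = 2 \left(12 + 89\right) = 2 \cdot 101 = 202$)
$Z{\left(Y \right)} = -4560$ ($Z{\left(Y \right)} = \left(-97 + \left(56 + 1\right)\right) \left(\left(36 - 20\right) + 98\right) = \left(-97 + 57\right) \left(16 + 98\right) = \left(-40\right) 114 = -4560$)
$k = -2708$ ($k = 22 - 2730 = -2708$)
$k + Z{\left(j \right)} = -2708 - 4560 = -7268$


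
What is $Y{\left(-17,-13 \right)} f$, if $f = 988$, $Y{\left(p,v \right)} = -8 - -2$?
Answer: $-5928$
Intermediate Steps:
$Y{\left(p,v \right)} = -6$ ($Y{\left(p,v \right)} = -8 + 2 = -6$)
$Y{\left(-17,-13 \right)} f = \left(-6\right) 988 = -5928$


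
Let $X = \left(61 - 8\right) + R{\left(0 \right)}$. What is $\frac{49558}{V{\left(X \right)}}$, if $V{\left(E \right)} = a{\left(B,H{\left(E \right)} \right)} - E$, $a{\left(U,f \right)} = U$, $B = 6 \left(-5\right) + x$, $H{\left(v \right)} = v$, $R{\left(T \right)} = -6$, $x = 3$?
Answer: $- \frac{24779}{37} \approx -669.7$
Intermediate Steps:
$B = -27$ ($B = 6 \left(-5\right) + 3 = -30 + 3 = -27$)
$X = 47$ ($X = \left(61 - 8\right) - 6 = 53 - 6 = 47$)
$V{\left(E \right)} = -27 - E$
$\frac{49558}{V{\left(X \right)}} = \frac{49558}{-27 - 47} = \frac{49558}{-74} = 49558 \left(- \frac{1}{74}\right) = - \frac{24779}{37}$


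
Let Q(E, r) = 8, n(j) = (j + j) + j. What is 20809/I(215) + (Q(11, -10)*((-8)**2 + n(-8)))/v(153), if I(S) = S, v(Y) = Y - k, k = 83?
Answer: 152543/1505 ≈ 101.36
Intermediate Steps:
v(Y) = -83 + Y (v(Y) = Y - 1*83 = Y - 83 = -83 + Y)
n(j) = 3*j (n(j) = 2*j + j = 3*j)
20809/I(215) + (Q(11, -10)*((-8)**2 + n(-8)))/v(153) = 20809/215 + (8*((-8)**2 + 3*(-8)))/(-83 + 153) = 20809*(1/215) + (8*(64 - 24))/70 = 20809/215 + (8*40)*(1/70) = 20809/215 + 320*(1/70) = 20809/215 + 32/7 = 152543/1505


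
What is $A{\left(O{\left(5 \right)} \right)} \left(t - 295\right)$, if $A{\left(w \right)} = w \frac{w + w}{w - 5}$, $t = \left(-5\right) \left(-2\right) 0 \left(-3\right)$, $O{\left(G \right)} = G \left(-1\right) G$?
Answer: $\frac{36875}{3} \approx 12292.0$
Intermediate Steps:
$O{\left(G \right)} = - G^{2}$ ($O{\left(G \right)} = - G G = - G^{2}$)
$t = 0$ ($t = 10 \cdot 0 = 0$)
$A{\left(w \right)} = \frac{2 w^{2}}{-5 + w}$ ($A{\left(w \right)} = w \frac{2 w}{-5 + w} = \frac{2 w^{2}}{-5 + w}$)
$A{\left(O{\left(5 \right)} \right)} \left(t - 295\right) = \frac{2 \left(- 5^{2}\right)^{2}}{-5 - 5^{2}} \left(0 - 295\right) = \frac{2 \left(\left(-1\right) 25\right)^{2}}{-5 - 25} \left(-295\right) = \frac{2 \left(-25\right)^{2}}{-5 - 25} \left(-295\right) = 2 \cdot 625 \frac{1}{-30} \left(-295\right) = 2 \cdot 625 \left(- \frac{1}{30}\right) \left(-295\right) = \left(- \frac{125}{3}\right) \left(-295\right) = \frac{36875}{3}$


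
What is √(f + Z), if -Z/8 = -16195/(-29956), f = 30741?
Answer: √1723870135951/7489 ≈ 175.32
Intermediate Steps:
Z = -32390/7489 (Z = -(-129560)/(-29956) = -(-129560)*(-1)/29956 = -8*16195/29956 = -32390/7489 ≈ -4.3250)
√(f + Z) = √(30741 - 32390/7489) = √(230186959/7489) = √1723870135951/7489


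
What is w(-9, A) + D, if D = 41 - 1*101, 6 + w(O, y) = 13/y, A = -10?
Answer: -673/10 ≈ -67.300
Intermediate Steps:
w(O, y) = -6 + 13/y
D = -60 (D = 41 - 101 = -60)
w(-9, A) + D = (-6 + 13/(-10)) - 60 = (-6 + 13*(-⅒)) - 60 = (-6 - 13/10) - 60 = -73/10 - 60 = -673/10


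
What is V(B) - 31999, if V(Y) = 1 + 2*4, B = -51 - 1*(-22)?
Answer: -31990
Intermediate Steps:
B = -29 (B = -51 + 22 = -29)
V(Y) = 9 (V(Y) = 1 + 8 = 9)
V(B) - 31999 = 9 - 31999 = -31990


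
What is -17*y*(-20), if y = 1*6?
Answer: 2040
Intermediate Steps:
y = 6
-17*y*(-20) = -17*6*(-20) = -102*(-20) = 2040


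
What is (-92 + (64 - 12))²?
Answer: 1600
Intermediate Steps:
(-92 + (64 - 12))² = (-92 + 52)² = (-40)² = 1600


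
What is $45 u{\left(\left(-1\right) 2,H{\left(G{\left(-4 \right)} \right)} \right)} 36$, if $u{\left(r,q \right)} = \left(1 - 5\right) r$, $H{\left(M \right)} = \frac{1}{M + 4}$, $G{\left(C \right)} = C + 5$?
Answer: $12960$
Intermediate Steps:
$G{\left(C \right)} = 5 + C$
$H{\left(M \right)} = \frac{1}{4 + M}$
$u{\left(r,q \right)} = - 4 r$
$45 u{\left(\left(-1\right) 2,H{\left(G{\left(-4 \right)} \right)} \right)} 36 = 45 \left(- 4 \left(\left(-1\right) 2\right)\right) 36 = 45 \left(\left(-4\right) \left(-2\right)\right) 36 = 45 \cdot 8 \cdot 36 = 360 \cdot 36 = 12960$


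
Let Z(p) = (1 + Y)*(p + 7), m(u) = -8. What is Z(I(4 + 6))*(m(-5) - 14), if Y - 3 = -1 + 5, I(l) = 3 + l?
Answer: -3520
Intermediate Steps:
Y = 7 (Y = 3 + (-1 + 5) = 3 + 4 = 7)
Z(p) = 56 + 8*p (Z(p) = (1 + 7)*(p + 7) = 8*(7 + p) = 56 + 8*p)
Z(I(4 + 6))*(m(-5) - 14) = (56 + 8*(3 + (4 + 6)))*(-8 - 14) = (56 + 8*(3 + 10))*(-22) = (56 + 8*13)*(-22) = (56 + 104)*(-22) = 160*(-22) = -3520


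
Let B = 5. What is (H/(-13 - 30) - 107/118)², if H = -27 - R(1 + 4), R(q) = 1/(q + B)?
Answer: 12306064/160909225 ≈ 0.076478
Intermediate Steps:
R(q) = 1/(5 + q) (R(q) = 1/(q + 5) = 1/(5 + q))
H = -271/10 (H = -27 - 1/(5 + (1 + 4)) = -27 - 1/(5 + 5) = -27 - 1/10 = -27 - 1*⅒ = -27 - ⅒ = -271/10 ≈ -27.100)
(H/(-13 - 30) - 107/118)² = (-271/(10*(-13 - 30)) - 107/118)² = (-271/10/(-43) - 107*1/118)² = (-271/10*(-1/43) - 107/118)² = (271/430 - 107/118)² = (-3508/12685)² = 12306064/160909225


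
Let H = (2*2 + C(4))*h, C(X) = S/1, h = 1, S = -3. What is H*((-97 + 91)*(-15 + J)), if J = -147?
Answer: 972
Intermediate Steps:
C(X) = -3 (C(X) = -3/1 = -3*1 = -3)
H = 1 (H = (2*2 - 3)*1 = (4 - 3)*1 = 1*1 = 1)
H*((-97 + 91)*(-15 + J)) = 1*((-97 + 91)*(-15 - 147)) = 1*(-6*(-162)) = 1*972 = 972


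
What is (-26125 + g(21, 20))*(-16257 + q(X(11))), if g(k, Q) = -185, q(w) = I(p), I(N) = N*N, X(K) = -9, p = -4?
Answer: 427300710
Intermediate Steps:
I(N) = N²
q(w) = 16 (q(w) = (-4)² = 16)
(-26125 + g(21, 20))*(-16257 + q(X(11))) = (-26125 - 185)*(-16257 + 16) = -26310*(-16241) = 427300710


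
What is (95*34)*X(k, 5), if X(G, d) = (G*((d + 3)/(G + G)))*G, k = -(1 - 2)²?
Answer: -12920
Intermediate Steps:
k = -1 (k = -1*(-1)² = -1*1 = -1)
X(G, d) = G*(3/2 + d/2) (X(G, d) = (G*((3 + d)/((2*G))))*G = (G*((3 + d)*(1/(2*G))))*G = (G*((3 + d)/(2*G)))*G = (3/2 + d/2)*G = G*(3/2 + d/2))
(95*34)*X(k, 5) = (95*34)*((½)*(-1)*(3 + 5)) = 3230*((½)*(-1)*8) = 3230*(-4) = -12920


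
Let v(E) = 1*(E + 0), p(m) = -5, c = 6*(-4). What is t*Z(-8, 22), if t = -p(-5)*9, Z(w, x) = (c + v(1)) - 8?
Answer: -1395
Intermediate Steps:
c = -24
v(E) = E (v(E) = 1*E = E)
Z(w, x) = -31 (Z(w, x) = (-24 + 1) - 8 = -23 - 8 = -31)
t = 45 (t = -1*(-5)*9 = 5*9 = 45)
t*Z(-8, 22) = 45*(-31) = -1395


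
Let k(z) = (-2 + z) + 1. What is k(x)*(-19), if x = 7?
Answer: -114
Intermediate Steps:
k(z) = -1 + z
k(x)*(-19) = (-1 + 7)*(-19) = 6*(-19) = -114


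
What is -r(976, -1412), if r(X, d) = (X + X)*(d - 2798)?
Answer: 8217920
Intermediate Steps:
r(X, d) = 2*X*(-2798 + d) (r(X, d) = (2*X)*(-2798 + d) = 2*X*(-2798 + d))
-r(976, -1412) = -2*976*(-2798 - 1412) = -2*976*(-4210) = -1*(-8217920) = 8217920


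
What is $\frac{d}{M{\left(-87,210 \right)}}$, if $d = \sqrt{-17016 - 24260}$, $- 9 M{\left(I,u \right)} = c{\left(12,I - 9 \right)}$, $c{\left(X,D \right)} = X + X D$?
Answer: $\frac{3 i \sqrt{10319}}{190} \approx 1.6039 i$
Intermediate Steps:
$c{\left(X,D \right)} = X + D X$
$M{\left(I,u \right)} = \frac{32}{3} - \frac{4 I}{3}$ ($M{\left(I,u \right)} = - \frac{12 \left(1 + \left(I - 9\right)\right)}{9} = - \frac{12 \left(1 + \left(-9 + I\right)\right)}{9} = - \frac{12 \left(-8 + I\right)}{9} = - \frac{-96 + 12 I}{9} = \frac{32}{3} - \frac{4 I}{3}$)
$d = 2 i \sqrt{10319}$ ($d = \sqrt{-41276} = 2 i \sqrt{10319} \approx 203.17 i$)
$\frac{d}{M{\left(-87,210 \right)}} = \frac{2 i \sqrt{10319}}{\frac{32}{3} - -116} = \frac{2 i \sqrt{10319}}{\frac{32}{3} + 116} = \frac{2 i \sqrt{10319}}{\frac{380}{3}} = 2 i \sqrt{10319} \cdot \frac{3}{380} = \frac{3 i \sqrt{10319}}{190}$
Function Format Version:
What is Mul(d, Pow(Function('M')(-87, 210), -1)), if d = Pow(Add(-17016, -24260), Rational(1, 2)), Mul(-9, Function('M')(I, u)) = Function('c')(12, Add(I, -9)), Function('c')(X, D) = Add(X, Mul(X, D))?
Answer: Mul(Rational(3, 190), I, Pow(10319, Rational(1, 2))) ≈ Mul(1.6039, I)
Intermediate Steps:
Function('c')(X, D) = Add(X, Mul(D, X))
Function('M')(I, u) = Add(Rational(32, 3), Mul(Rational(-4, 3), I)) (Function('M')(I, u) = Mul(Rational(-1, 9), Mul(12, Add(1, Add(I, -9)))) = Mul(Rational(-1, 9), Mul(12, Add(1, Add(-9, I)))) = Mul(Rational(-1, 9), Mul(12, Add(-8, I))) = Mul(Rational(-1, 9), Add(-96, Mul(12, I))) = Add(Rational(32, 3), Mul(Rational(-4, 3), I)))
d = Mul(2, I, Pow(10319, Rational(1, 2))) (d = Pow(-41276, Rational(1, 2)) = Mul(2, I, Pow(10319, Rational(1, 2))) ≈ Mul(203.17, I))
Mul(d, Pow(Function('M')(-87, 210), -1)) = Mul(Mul(2, I, Pow(10319, Rational(1, 2))), Pow(Add(Rational(32, 3), Mul(Rational(-4, 3), -87)), -1)) = Mul(Mul(2, I, Pow(10319, Rational(1, 2))), Pow(Add(Rational(32, 3), 116), -1)) = Mul(Mul(2, I, Pow(10319, Rational(1, 2))), Pow(Rational(380, 3), -1)) = Mul(Mul(2, I, Pow(10319, Rational(1, 2))), Rational(3, 380)) = Mul(Rational(3, 190), I, Pow(10319, Rational(1, 2)))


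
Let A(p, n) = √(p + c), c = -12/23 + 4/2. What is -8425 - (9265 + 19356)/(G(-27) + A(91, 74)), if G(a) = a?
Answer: -35189453/4880 + 28621*√48921/14640 ≈ -6778.5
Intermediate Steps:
c = 34/23 (c = -12*1/23 + 4*(½) = -12/23 + 2 = 34/23 ≈ 1.4783)
A(p, n) = √(34/23 + p) (A(p, n) = √(p + 34/23) = √(34/23 + p))
-8425 - (9265 + 19356)/(G(-27) + A(91, 74)) = -8425 - (9265 + 19356)/(-27 + √(782 + 529*91)/23) = -8425 - 28621/(-27 + √(782 + 48139)/23) = -8425 - 28621/(-27 + √48921/23)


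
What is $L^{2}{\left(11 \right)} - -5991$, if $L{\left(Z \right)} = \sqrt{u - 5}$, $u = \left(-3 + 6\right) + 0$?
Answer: $5989$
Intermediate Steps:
$u = 3$ ($u = 3 + 0 = 3$)
$L{\left(Z \right)} = i \sqrt{2}$ ($L{\left(Z \right)} = \sqrt{3 - 5} = \sqrt{-2} = i \sqrt{2}$)
$L^{2}{\left(11 \right)} - -5991 = \left(i \sqrt{2}\right)^{2} - -5991 = -2 + 5991 = 5989$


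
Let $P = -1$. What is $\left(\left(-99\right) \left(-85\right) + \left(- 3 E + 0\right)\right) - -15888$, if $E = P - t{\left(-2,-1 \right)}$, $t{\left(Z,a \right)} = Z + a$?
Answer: $24297$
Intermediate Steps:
$E = 2$ ($E = -1 - \left(-2 - 1\right) = -1 - -3 = -1 + 3 = 2$)
$\left(\left(-99\right) \left(-85\right) + \left(- 3 E + 0\right)\right) - -15888 = \left(\left(-99\right) \left(-85\right) + \left(\left(-3\right) 2 + 0\right)\right) - -15888 = \left(8415 + \left(-6 + 0\right)\right) + 15888 = \left(8415 - 6\right) + 15888 = 8409 + 15888 = 24297$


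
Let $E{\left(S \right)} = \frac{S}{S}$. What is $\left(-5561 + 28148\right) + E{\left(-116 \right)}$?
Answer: $22588$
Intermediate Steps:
$E{\left(S \right)} = 1$
$\left(-5561 + 28148\right) + E{\left(-116 \right)} = \left(-5561 + 28148\right) + 1 = 22587 + 1 = 22588$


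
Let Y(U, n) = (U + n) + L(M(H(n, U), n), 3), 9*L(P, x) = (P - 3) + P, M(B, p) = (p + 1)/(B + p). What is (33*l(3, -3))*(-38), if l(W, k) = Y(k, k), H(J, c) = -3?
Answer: 70642/9 ≈ 7849.1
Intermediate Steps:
M(B, p) = (1 + p)/(B + p)
L(P, x) = -⅓ + 2*P/9 (L(P, x) = ((P - 3) + P)/9 = ((-3 + P) + P)/9 = (-3 + 2*P)/9 = -⅓ + 2*P/9)
Y(U, n) = -⅓ + U + n + 2*(1 + n)/(9*(-3 + n)) (Y(U, n) = (U + n) + (-⅓ + 2*((1 + n)/(-3 + n))/9) = (U + n) + (-⅓ + 2*(1 + n)/(9*(-3 + n))) = -⅓ + U + n + 2*(1 + n)/(9*(-3 + n)))
l(W, k) = (2 + 2*k + 3*(-1 + 6*k)*(-3 + k))/(9*(-3 + k)) (l(W, k) = (2 + 2*k + 3*(-3 + k)*(-1 + 3*k + 3*k))/(9*(-3 + k)) = (2 + 2*k + 3*(-3 + k)*(-1 + 6*k))/(9*(-3 + k)) = (2 + 2*k + 3*(-1 + 6*k)*(-3 + k))/(9*(-3 + k)))
(33*l(3, -3))*(-38) = (33*((11 - 55*(-3) + 18*(-3)²)/(9*(-3 - 3))))*(-38) = (33*((⅑)*(11 + 165 + 18*9)/(-6)))*(-38) = (33*((⅑)*(-⅙)*(11 + 165 + 162)))*(-38) = (33*((⅑)*(-⅙)*338))*(-38) = (33*(-169/27))*(-38) = -1859/9*(-38) = 70642/9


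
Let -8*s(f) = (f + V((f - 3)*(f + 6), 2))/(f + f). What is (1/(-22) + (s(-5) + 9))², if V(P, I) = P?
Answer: 59861169/774400 ≈ 77.300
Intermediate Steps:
s(f) = -(f + (-3 + f)*(6 + f))/(16*f) (s(f) = -(f + (f - 3)*(f + 6))/(8*(f + f)) = -(f + (-3 + f)*(6 + f))/(8*(2*f)) = -(f + (-3 + f)*(6 + f))*1/(2*f)/8 = -(f + (-3 + f)*(6 + f))/(16*f))
(1/(-22) + (s(-5) + 9))² = (1/(-22) + ((1/16)*(18 - 1*(-5)² - 4*(-5))/(-5) + 9))² = (-1/22 + ((1/16)*(-⅕)*(18 - 1*25 + 20) + 9))² = (-1/22 + ((1/16)*(-⅕)*(18 - 25 + 20) + 9))² = (-1/22 + ((1/16)*(-⅕)*13 + 9))² = (-1/22 + (-13/80 + 9))² = (-1/22 + 707/80)² = (7737/880)² = 59861169/774400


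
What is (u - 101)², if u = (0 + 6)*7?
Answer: 3481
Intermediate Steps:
u = 42 (u = 6*7 = 42)
(u - 101)² = (42 - 101)² = (-59)² = 3481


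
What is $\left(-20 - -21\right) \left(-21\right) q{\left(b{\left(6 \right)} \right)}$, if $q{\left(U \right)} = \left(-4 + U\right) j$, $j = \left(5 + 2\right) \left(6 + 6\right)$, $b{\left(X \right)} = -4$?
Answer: $14112$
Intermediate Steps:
$j = 84$ ($j = 7 \cdot 12 = 84$)
$q{\left(U \right)} = -336 + 84 U$ ($q{\left(U \right)} = \left(-4 + U\right) 84 = -336 + 84 U$)
$\left(-20 - -21\right) \left(-21\right) q{\left(b{\left(6 \right)} \right)} = \left(-20 - -21\right) \left(-21\right) \left(-336 + 84 \left(-4\right)\right) = \left(-20 + 21\right) \left(-21\right) \left(-336 - 336\right) = 1 \left(-21\right) \left(-672\right) = \left(-21\right) \left(-672\right) = 14112$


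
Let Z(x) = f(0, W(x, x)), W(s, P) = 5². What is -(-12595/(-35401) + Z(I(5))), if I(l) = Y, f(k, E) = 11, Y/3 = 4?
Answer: -402006/35401 ≈ -11.356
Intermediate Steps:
Y = 12 (Y = 3*4 = 12)
W(s, P) = 25
I(l) = 12
Z(x) = 11
-(-12595/(-35401) + Z(I(5))) = -(-12595/(-35401) + 11) = -(-12595*(-1/35401) + 11) = -(12595/35401 + 11) = -1*402006/35401 = -402006/35401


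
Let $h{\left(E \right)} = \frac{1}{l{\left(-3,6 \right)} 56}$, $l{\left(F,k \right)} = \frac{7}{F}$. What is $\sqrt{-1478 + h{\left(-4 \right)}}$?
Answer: $\frac{i \sqrt{1158758}}{28} \approx 38.445 i$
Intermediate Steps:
$h{\left(E \right)} = - \frac{3}{392}$ ($h{\left(E \right)} = \frac{1}{\frac{7}{-3} \cdot 56} = \frac{1}{7 \left(- \frac{1}{3}\right)} \frac{1}{56} = \frac{1}{- \frac{7}{3}} \cdot \frac{1}{56} = \left(- \frac{3}{7}\right) \frac{1}{56} = - \frac{3}{392}$)
$\sqrt{-1478 + h{\left(-4 \right)}} = \sqrt{-1478 - \frac{3}{392}} = \sqrt{- \frac{579379}{392}} = \frac{i \sqrt{1158758}}{28}$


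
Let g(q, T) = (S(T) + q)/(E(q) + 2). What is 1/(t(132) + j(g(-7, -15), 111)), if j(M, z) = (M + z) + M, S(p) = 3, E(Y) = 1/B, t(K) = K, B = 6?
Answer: 13/3111 ≈ 0.0041787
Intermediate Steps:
E(Y) = 1/6
g(q, T) = 18/13 + 6*q/13 (g(q, T) = (3 + q)/(1/6 + 2) = (3 + q)/(13/6) = (3 + q)*(6/13) = 18/13 + 6*q/13)
j(M, z) = z + 2*M
1/(t(132) + j(g(-7, -15), 111)) = 1/(132 + (111 + 2*(18/13 + (6/13)*(-7)))) = 1/(132 + (111 + 2*(18/13 - 42/13))) = 1/(132 + (111 + 2*(-24/13))) = 1/(132 + (111 - 48/13)) = 1/(132 + 1395/13) = 1/(3111/13) = 13/3111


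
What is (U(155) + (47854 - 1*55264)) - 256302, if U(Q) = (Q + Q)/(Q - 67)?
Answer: -11603173/44 ≈ -2.6371e+5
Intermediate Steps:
U(Q) = 2*Q/(-67 + Q) (U(Q) = (2*Q)/(-67 + Q) = 2*Q/(-67 + Q))
(U(155) + (47854 - 1*55264)) - 256302 = (2*155/(-67 + 155) + (47854 - 1*55264)) - 256302 = (2*155/88 + (47854 - 55264)) - 256302 = (2*155*(1/88) - 7410) - 256302 = (155/44 - 7410) - 256302 = -325885/44 - 256302 = -11603173/44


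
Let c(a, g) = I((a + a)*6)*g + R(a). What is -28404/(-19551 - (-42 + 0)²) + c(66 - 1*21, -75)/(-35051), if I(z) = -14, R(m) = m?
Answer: 324082893/249037355 ≈ 1.3013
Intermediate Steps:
c(a, g) = a - 14*g (c(a, g) = -14*g + a = a - 14*g)
-28404/(-19551 - (-42 + 0)²) + c(66 - 1*21, -75)/(-35051) = -28404/(-19551 - (-42 + 0)²) + ((66 - 1*21) - 14*(-75))/(-35051) = -28404/(-19551 - 1*(-42)²) + ((66 - 21) + 1050)*(-1/35051) = -28404/(-19551 - 1*1764) + (45 + 1050)*(-1/35051) = -28404/(-19551 - 1764) + 1095*(-1/35051) = -28404/(-21315) - 1095/35051 = -28404*(-1/21315) - 1095/35051 = 9468/7105 - 1095/35051 = 324082893/249037355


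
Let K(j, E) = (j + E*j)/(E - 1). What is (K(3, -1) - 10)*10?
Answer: -100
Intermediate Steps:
K(j, E) = (j + E*j)/(-1 + E)
(K(3, -1) - 10)*10 = (3*(1 - 1)/(-1 - 1) - 10)*10 = (3*0/(-2) - 10)*10 = (3*(-½)*0 - 10)*10 = (0 - 10)*10 = -10*10 = -100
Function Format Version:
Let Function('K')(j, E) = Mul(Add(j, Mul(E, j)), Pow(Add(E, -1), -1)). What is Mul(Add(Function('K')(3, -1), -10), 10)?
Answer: -100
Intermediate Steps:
Function('K')(j, E) = Mul(Pow(Add(-1, E), -1), Add(j, Mul(E, j))) (Function('K')(j, E) = Mul(Add(j, Mul(E, j)), Pow(Add(-1, E), -1)) = Mul(Pow(Add(-1, E), -1), Add(j, Mul(E, j))))
Mul(Add(Function('K')(3, -1), -10), 10) = Mul(Add(Mul(3, Pow(Add(-1, -1), -1), Add(1, -1)), -10), 10) = Mul(Add(Mul(3, Pow(-2, -1), 0), -10), 10) = Mul(Add(Mul(3, Rational(-1, 2), 0), -10), 10) = Mul(Add(0, -10), 10) = Mul(-10, 10) = -100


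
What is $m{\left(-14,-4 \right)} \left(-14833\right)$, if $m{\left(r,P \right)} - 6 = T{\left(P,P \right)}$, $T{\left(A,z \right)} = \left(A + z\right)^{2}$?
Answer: $-1038310$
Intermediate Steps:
$m{\left(r,P \right)} = 6 + 4 P^{2}$ ($m{\left(r,P \right)} = 6 + \left(P + P\right)^{2} = 6 + \left(2 P\right)^{2} = 6 + 4 P^{2}$)
$m{\left(-14,-4 \right)} \left(-14833\right) = \left(6 + 4 \left(-4\right)^{2}\right) \left(-14833\right) = \left(6 + 4 \cdot 16\right) \left(-14833\right) = \left(6 + 64\right) \left(-14833\right) = 70 \left(-14833\right) = -1038310$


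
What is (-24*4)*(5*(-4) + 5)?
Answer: 1440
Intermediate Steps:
(-24*4)*(5*(-4) + 5) = -96*(-20 + 5) = -96*(-15) = 1440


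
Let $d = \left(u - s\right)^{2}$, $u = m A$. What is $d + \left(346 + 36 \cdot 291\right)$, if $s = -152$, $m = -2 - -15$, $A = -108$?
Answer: $1578326$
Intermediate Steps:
$m = 13$ ($m = -2 + 15 = 13$)
$u = -1404$ ($u = 13 \left(-108\right) = -1404$)
$d = 1567504$ ($d = \left(-1404 - -152\right)^{2} = \left(-1404 + 152\right)^{2} = \left(-1252\right)^{2} = 1567504$)
$d + \left(346 + 36 \cdot 291\right) = 1567504 + \left(346 + 36 \cdot 291\right) = 1567504 + \left(346 + 10476\right) = 1567504 + 10822 = 1578326$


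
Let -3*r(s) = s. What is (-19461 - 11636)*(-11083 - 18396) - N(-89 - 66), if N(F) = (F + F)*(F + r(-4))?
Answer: 2749982479/3 ≈ 9.1666e+8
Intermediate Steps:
r(s) = -s/3
N(F) = 2*F*(4/3 + F) (N(F) = (F + F)*(F - 1/3*(-4)) = (2*F)*(F + 4/3) = (2*F)*(4/3 + F) = 2*F*(4/3 + F))
(-19461 - 11636)*(-11083 - 18396) - N(-89 - 66) = (-19461 - 11636)*(-11083 - 18396) - 2*(-89 - 66)*(4 + 3*(-89 - 66))/3 = -31097*(-29479) - 2*(-155)*(4 + 3*(-155))/3 = 916708463 - 2*(-155)*(4 - 465)/3 = 916708463 - 2*(-155)*(-461)/3 = 916708463 - 1*142910/3 = 916708463 - 142910/3 = 2749982479/3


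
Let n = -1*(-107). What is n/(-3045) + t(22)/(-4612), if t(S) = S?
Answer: -280237/7021770 ≈ -0.039910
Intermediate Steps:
n = 107
n/(-3045) + t(22)/(-4612) = 107/(-3045) + 22/(-4612) = 107*(-1/3045) + 22*(-1/4612) = -107/3045 - 11/2306 = -280237/7021770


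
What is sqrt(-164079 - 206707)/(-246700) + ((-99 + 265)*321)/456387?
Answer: 17762/152129 - 13*I*sqrt(2194)/246700 ≈ 0.11676 - 0.0024683*I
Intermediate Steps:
sqrt(-164079 - 206707)/(-246700) + ((-99 + 265)*321)/456387 = sqrt(-370786)*(-1/246700) + (166*321)*(1/456387) = (13*I*sqrt(2194))*(-1/246700) + 53286*(1/456387) = -13*I*sqrt(2194)/246700 + 17762/152129 = 17762/152129 - 13*I*sqrt(2194)/246700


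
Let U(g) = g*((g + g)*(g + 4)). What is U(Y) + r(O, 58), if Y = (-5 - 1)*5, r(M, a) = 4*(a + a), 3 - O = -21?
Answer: -46336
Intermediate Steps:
O = 24 (O = 3 - 1*(-21) = 3 + 21 = 24)
r(M, a) = 8*a (r(M, a) = 4*(2*a) = 8*a)
Y = -30 (Y = -6*5 = -30)
U(g) = 2*g²*(4 + g) (U(g) = g*((2*g)*(4 + g)) = g*(2*g*(4 + g)) = 2*g²*(4 + g))
U(Y) + r(O, 58) = 2*(-30)²*(4 - 30) + 8*58 = 2*900*(-26) + 464 = -46800 + 464 = -46336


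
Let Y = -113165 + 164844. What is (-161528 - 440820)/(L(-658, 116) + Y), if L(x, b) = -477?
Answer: -301174/25601 ≈ -11.764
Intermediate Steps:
Y = 51679
(-161528 - 440820)/(L(-658, 116) + Y) = (-161528 - 440820)/(-477 + 51679) = -602348/51202 = -602348*1/51202 = -301174/25601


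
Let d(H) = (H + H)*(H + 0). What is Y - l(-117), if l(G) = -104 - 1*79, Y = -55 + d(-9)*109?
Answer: 17786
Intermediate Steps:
d(H) = 2*H² (d(H) = (2*H)*H = 2*H²)
Y = 17603 (Y = -55 + (2*(-9)²)*109 = -55 + (2*81)*109 = -55 + 162*109 = -55 + 17658 = 17603)
l(G) = -183 (l(G) = -104 - 79 = -183)
Y - l(-117) = 17603 - 1*(-183) = 17603 + 183 = 17786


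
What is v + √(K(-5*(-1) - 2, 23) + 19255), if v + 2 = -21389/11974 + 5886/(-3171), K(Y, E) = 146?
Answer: -71414197/12656518 + √19401 ≈ 133.65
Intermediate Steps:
v = -71414197/12656518 (v = -2 + (-21389/11974 + 5886/(-3171)) = -2 + (-21389*1/11974 + 5886*(-1/3171)) = -2 + (-21389/11974 - 1962/1057) = -2 - 46101161/12656518 = -71414197/12656518 ≈ -5.6425)
v + √(K(-5*(-1) - 2, 23) + 19255) = -71414197/12656518 + √(146 + 19255) = -71414197/12656518 + √19401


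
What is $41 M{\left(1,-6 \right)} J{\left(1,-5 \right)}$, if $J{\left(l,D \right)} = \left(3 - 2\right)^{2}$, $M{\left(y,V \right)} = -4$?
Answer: $-164$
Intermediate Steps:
$J{\left(l,D \right)} = 1$ ($J{\left(l,D \right)} = 1^{2} = 1$)
$41 M{\left(1,-6 \right)} J{\left(1,-5 \right)} = 41 \left(-4\right) 1 = \left(-164\right) 1 = -164$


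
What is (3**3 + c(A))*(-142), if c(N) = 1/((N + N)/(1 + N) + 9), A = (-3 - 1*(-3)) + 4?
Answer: -203912/53 ≈ -3847.4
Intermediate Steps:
A = 4 (A = (-3 + 3) + 4 = 0 + 4 = 4)
c(N) = 1/(9 + 2*N/(1 + N)) (c(N) = 1/((2*N)/(1 + N) + 9) = 1/(2*N/(1 + N) + 9) = 1/(9 + 2*N/(1 + N)))
(3**3 + c(A))*(-142) = (3**3 + (1 + 4)/(9 + 11*4))*(-142) = (27 + 5/(9 + 44))*(-142) = (27 + 5/53)*(-142) = (1436/53)*(-142) = -203912/53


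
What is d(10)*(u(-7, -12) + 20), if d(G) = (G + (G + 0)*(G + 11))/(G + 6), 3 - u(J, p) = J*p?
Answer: -3355/4 ≈ -838.75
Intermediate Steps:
u(J, p) = 3 - J*p
d(G) = (G + G*(11 + G))/(6 + G)
d(10)*(u(-7, -12) + 20) = (10*(12 + 10)/(6 + 10))*((3 - 1*(-7)*(-12)) + 20) = (10*22/16)*((3 - 84) + 20) = (10*(1/16)*22)*(-81 + 20) = (55/4)*(-61) = -3355/4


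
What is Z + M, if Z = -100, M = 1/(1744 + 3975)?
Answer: -571899/5719 ≈ -100.00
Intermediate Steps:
M = 1/5719 ≈ 0.00017486
Z + M = -100 + 1/5719 = -571899/5719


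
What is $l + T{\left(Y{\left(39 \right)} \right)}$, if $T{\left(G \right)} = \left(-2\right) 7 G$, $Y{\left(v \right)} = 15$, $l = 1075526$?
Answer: $1075316$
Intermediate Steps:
$T{\left(G \right)} = - 14 G$
$l + T{\left(Y{\left(39 \right)} \right)} = 1075526 - 210 = 1075316$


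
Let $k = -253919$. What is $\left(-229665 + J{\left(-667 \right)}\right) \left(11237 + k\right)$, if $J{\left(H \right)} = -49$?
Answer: $55747452948$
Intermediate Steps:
$\left(-229665 + J{\left(-667 \right)}\right) \left(11237 + k\right) = \left(-229665 - 49\right) \left(11237 - 253919\right) = \left(-229714\right) \left(-242682\right) = 55747452948$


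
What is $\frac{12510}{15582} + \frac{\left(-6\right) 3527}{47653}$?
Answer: $\frac{44398791}{123754841} \approx 0.35876$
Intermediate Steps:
$\frac{12510}{15582} + \frac{\left(-6\right) 3527}{47653} = 12510 \cdot \frac{1}{15582} - \frac{21162}{47653} = \frac{2085}{2597} - \frac{21162}{47653} = \frac{44398791}{123754841}$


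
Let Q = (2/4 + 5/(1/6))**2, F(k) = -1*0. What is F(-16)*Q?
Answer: 0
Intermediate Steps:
F(k) = 0
Q = 3721/4 (Q = (2*(1/4) + 5/(1/6))**2 = (1/2 + 5*6)**2 = (1/2 + 30)**2 = (61/2)**2 = 3721/4 ≈ 930.25)
F(-16)*Q = 0*(3721/4) = 0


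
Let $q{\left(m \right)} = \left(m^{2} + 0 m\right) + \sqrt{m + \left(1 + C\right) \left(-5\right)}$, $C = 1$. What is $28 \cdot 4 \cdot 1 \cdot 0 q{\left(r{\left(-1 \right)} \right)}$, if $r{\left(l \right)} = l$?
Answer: $0$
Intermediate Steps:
$q{\left(m \right)} = m^{2} + \sqrt{-10 + m}$ ($q{\left(m \right)} = \left(m^{2} + 0 m\right) + \sqrt{m + \left(1 + 1\right) \left(-5\right)} = \left(m^{2} + 0\right) + \sqrt{m + 2 \left(-5\right)} = m^{2} + \sqrt{m - 10} = m^{2} + \sqrt{-10 + m}$)
$28 \cdot 4 \cdot 1 \cdot 0 q{\left(r{\left(-1 \right)} \right)} = 28 \cdot 4 \cdot 1 \cdot 0 \left(\left(-1\right)^{2} + \sqrt{-10 - 1}\right) = 28 \cdot 4 \cdot 0 \left(1 + \sqrt{-11}\right) = 28 \cdot 0 \left(1 + i \sqrt{11}\right) = 0 \left(1 + i \sqrt{11}\right) = 0$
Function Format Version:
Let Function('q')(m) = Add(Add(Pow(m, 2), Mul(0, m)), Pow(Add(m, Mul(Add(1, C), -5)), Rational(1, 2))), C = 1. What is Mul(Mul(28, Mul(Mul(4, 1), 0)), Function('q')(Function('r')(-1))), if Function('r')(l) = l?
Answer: 0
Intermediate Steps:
Function('q')(m) = Add(Pow(m, 2), Pow(Add(-10, m), Rational(1, 2))) (Function('q')(m) = Add(Add(Pow(m, 2), Mul(0, m)), Pow(Add(m, Mul(Add(1, 1), -5)), Rational(1, 2))) = Add(Add(Pow(m, 2), 0), Pow(Add(m, Mul(2, -5)), Rational(1, 2))) = Add(Pow(m, 2), Pow(Add(m, -10), Rational(1, 2))) = Add(Pow(m, 2), Pow(Add(-10, m), Rational(1, 2))))
Mul(Mul(28, Mul(Mul(4, 1), 0)), Function('q')(Function('r')(-1))) = Mul(Mul(28, Mul(Mul(4, 1), 0)), Add(Pow(-1, 2), Pow(Add(-10, -1), Rational(1, 2)))) = Mul(Mul(28, Mul(4, 0)), Add(1, Pow(-11, Rational(1, 2)))) = Mul(Mul(28, 0), Add(1, Mul(I, Pow(11, Rational(1, 2))))) = Mul(0, Add(1, Mul(I, Pow(11, Rational(1, 2))))) = 0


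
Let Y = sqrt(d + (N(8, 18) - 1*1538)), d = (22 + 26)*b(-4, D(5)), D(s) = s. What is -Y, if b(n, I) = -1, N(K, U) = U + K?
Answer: -2*I*sqrt(390) ≈ -39.497*I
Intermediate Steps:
N(K, U) = K + U
d = -48 (d = (22 + 26)*(-1) = 48*(-1) = -48)
Y = 2*I*sqrt(390) (Y = sqrt(-48 + ((8 + 18) - 1*1538)) = sqrt(-48 + (26 - 1538)) = sqrt(-48 - 1512) = sqrt(-1560) = 2*I*sqrt(390) ≈ 39.497*I)
-Y = -2*I*sqrt(390)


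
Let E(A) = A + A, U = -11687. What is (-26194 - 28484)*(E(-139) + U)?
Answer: 654222270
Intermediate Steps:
E(A) = 2*A
(-26194 - 28484)*(E(-139) + U) = (-26194 - 28484)*(2*(-139) - 11687) = -54678*(-278 - 11687) = -54678*(-11965) = 654222270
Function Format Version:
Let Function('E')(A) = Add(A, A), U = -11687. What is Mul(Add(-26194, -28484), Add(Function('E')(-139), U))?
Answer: 654222270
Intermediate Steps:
Function('E')(A) = Mul(2, A)
Mul(Add(-26194, -28484), Add(Function('E')(-139), U)) = Mul(Add(-26194, -28484), Add(Mul(2, -139), -11687)) = Mul(-54678, Add(-278, -11687)) = Mul(-54678, -11965) = 654222270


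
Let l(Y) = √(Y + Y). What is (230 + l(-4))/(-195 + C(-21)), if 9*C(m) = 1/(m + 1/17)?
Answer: -736920/624797 - 6408*I*√2/624797 ≈ -1.1795 - 0.014504*I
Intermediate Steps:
C(m) = 1/(9*(1/17 + m)) (C(m) = 1/(9*(m + 1/17)) = 1/(9*(1/17 + m)))
l(Y) = √2*√Y (l(Y) = √(2*Y) = √2*√Y)
(230 + l(-4))/(-195 + C(-21)) = (230 + √2*√(-4))/(-195 + 17/(9*(1 + 17*(-21)))) = (230 + √2*(2*I))/(-195 + 17/(9*(1 - 357))) = (230 + 2*I*√2)/(-195 + (17/9)/(-356)) = (230 + 2*I*√2)/(-195 + (17/9)*(-1/356)) = (230 + 2*I*√2)/(-195 - 17/3204) = (230 + 2*I*√2)/(-624797/3204) = (230 + 2*I*√2)*(-3204/624797) = -736920/624797 - 6408*I*√2/624797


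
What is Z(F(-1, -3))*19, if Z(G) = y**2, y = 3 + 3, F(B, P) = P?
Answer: 684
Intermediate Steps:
y = 6
Z(G) = 36 (Z(G) = 6**2 = 36)
Z(F(-1, -3))*19 = 36*19 = 684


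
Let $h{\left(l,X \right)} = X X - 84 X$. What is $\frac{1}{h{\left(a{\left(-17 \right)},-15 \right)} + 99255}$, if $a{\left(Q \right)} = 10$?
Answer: $\frac{1}{100740} \approx 9.9265 \cdot 10^{-6}$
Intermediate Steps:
$h{\left(l,X \right)} = X^{2} - 84 X$
$\frac{1}{h{\left(a{\left(-17 \right)},-15 \right)} + 99255} = \frac{1}{- 15 \left(-84 - 15\right) + 99255} = \frac{1}{\left(-15\right) \left(-99\right) + 99255} = \frac{1}{1485 + 99255} = \frac{1}{100740}$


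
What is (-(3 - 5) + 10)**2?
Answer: 144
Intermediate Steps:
(-(3 - 5) + 10)**2 = (-1*(-2) + 10)**2 = (2 + 10)**2 = 12**2 = 144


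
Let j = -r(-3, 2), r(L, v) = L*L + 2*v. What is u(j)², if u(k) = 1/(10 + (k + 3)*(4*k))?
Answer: 1/280900 ≈ 3.5600e-6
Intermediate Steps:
r(L, v) = L² + 2*v
j = -13 (j = -((-3)² + 2*2) = -(9 + 4) = -1*13 = -13)
u(k) = 1/(10 + 4*k*(3 + k)) (u(k) = 1/(10 + (3 + k)*(4*k)) = 1/(10 + 4*k*(3 + k)))
u(j)² = (1/(2*(5 + 2*(-13)² + 6*(-13))))² = (1/(2*(5 + 2*169 - 78)))² = (1/(2*(5 + 338 - 78)))² = ((½)/265)² = ((½)*(1/265))² = (1/530)² = 1/280900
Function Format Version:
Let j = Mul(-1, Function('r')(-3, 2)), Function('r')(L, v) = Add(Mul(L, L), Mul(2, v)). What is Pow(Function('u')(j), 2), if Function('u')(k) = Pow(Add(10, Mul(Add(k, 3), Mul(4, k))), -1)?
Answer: Rational(1, 280900) ≈ 3.5600e-6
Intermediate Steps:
Function('r')(L, v) = Add(Pow(L, 2), Mul(2, v))
j = -13 (j = Mul(-1, Add(Pow(-3, 2), Mul(2, 2))) = Mul(-1, Add(9, 4)) = Mul(-1, 13) = -13)
Function('u')(k) = Pow(Add(10, Mul(4, k, Add(3, k))), -1) (Function('u')(k) = Pow(Add(10, Mul(Add(3, k), Mul(4, k))), -1) = Pow(Add(10, Mul(4, k, Add(3, k))), -1))
Pow(Function('u')(j), 2) = Pow(Mul(Rational(1, 2), Pow(Add(5, Mul(2, Pow(-13, 2)), Mul(6, -13)), -1)), 2) = Pow(Mul(Rational(1, 2), Pow(Add(5, Mul(2, 169), -78), -1)), 2) = Pow(Mul(Rational(1, 2), Pow(Add(5, 338, -78), -1)), 2) = Pow(Mul(Rational(1, 2), Pow(265, -1)), 2) = Pow(Mul(Rational(1, 2), Rational(1, 265)), 2) = Pow(Rational(1, 530), 2) = Rational(1, 280900)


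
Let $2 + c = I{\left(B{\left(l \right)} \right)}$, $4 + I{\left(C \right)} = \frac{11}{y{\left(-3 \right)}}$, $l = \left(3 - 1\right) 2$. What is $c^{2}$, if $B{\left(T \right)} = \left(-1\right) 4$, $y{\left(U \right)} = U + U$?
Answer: $\frac{2209}{36} \approx 61.361$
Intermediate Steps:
$l = 4$ ($l = 2 \cdot 2 = 4$)
$y{\left(U \right)} = 2 U$
$B{\left(T \right)} = -4$
$I{\left(C \right)} = - \frac{35}{6}$ ($I{\left(C \right)} = -4 + \frac{11}{2 \left(-3\right)} = -4 + \frac{11}{-6} = -4 + 11 \left(- \frac{1}{6}\right) = -4 - \frac{11}{6} = - \frac{35}{6}$)
$c = - \frac{47}{6}$ ($c = -2 - \frac{35}{6} = - \frac{47}{6} \approx -7.8333$)
$c^{2} = \left(- \frac{47}{6}\right)^{2} = \frac{2209}{36}$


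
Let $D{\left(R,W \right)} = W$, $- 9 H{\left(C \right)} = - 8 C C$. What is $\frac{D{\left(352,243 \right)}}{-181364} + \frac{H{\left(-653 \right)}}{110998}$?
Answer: $\frac{309219591191}{90589685724} \approx 3.4134$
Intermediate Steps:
$H{\left(C \right)} = \frac{8 C^{2}}{9}$ ($H{\left(C \right)} = - \frac{- 8 C C}{9} = - \frac{\left(-8\right) C^{2}}{9} = \frac{8 C^{2}}{9}$)
$\frac{D{\left(352,243 \right)}}{-181364} + \frac{H{\left(-653 \right)}}{110998} = \frac{243}{-181364} + \frac{\frac{8}{9} \left(-653\right)^{2}}{110998} = 243 \left(- \frac{1}{181364}\right) + \frac{8}{9} \cdot 426409 \cdot \frac{1}{110998} = - \frac{243}{181364} + \frac{3411272}{9} \cdot \frac{1}{110998} = - \frac{243}{181364} + \frac{1705636}{499491} = \frac{309219591191}{90589685724}$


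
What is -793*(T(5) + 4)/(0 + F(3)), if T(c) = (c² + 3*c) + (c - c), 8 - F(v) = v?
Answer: -34892/5 ≈ -6978.4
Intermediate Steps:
F(v) = 8 - v
T(c) = c² + 3*c (T(c) = (c² + 3*c) + 0 = c² + 3*c)
-793*(T(5) + 4)/(0 + F(3)) = -793*(5*(3 + 5) + 4)/(0 + (8 - 1*3)) = -793*(5*8 + 4)/(0 + (8 - 3)) = -793*(40 + 4)/(0 + 5) = -34892/5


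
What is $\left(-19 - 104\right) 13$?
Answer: $-1599$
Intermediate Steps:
$\left(-19 - 104\right) 13 = \left(-123\right) 13 = -1599$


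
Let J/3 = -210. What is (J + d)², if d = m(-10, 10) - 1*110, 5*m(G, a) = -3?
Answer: 13712209/25 ≈ 5.4849e+5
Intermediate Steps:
J = -630 (J = 3*(-210) = -630)
m(G, a) = -⅗ (m(G, a) = (⅕)*(-3) = -⅗)
d = -553/5 (d = -⅗ - 1*110 = -⅗ - 110 = -553/5 ≈ -110.60)
(J + d)² = (-630 - 553/5)² = (-3703/5)² = 13712209/25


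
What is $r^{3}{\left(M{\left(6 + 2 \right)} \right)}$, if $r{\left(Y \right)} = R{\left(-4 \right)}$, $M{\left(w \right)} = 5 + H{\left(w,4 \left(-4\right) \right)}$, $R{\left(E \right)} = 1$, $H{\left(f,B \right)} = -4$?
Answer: $1$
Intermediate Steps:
$M{\left(w \right)} = 1$ ($M{\left(w \right)} = 5 - 4 = 1$)
$r{\left(Y \right)} = 1$
$r^{3}{\left(M{\left(6 + 2 \right)} \right)} = 1^{3} = 1$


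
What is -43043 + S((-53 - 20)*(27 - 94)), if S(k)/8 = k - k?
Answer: -43043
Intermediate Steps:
S(k) = 0 (S(k) = 8*(k - k) = 8*0 = 0)
-43043 + S((-53 - 20)*(27 - 94)) = -43043 + 0 = -43043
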